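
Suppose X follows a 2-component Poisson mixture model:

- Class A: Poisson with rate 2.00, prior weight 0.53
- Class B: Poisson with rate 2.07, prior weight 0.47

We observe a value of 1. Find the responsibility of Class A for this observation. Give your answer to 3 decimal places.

0.539

Posterior ∝ prior × likelihood, so P(k | x) ∝ w_k f_k(x); normalise over all components.
Poisson probabilities:
  f_A = e^(−2.00)·2.00^1/1! = 0.270671
  f_B = e^(−2.07)·2.07^1/1! = 0.261205
Multiply by the mixture weights:
  w_A·f_A = 0.53 × 0.270671 = 0.143455
  w_B·f_B = 0.47 × 0.261205 = 0.122766
Evidence: 0.143455 + 0.122766 = 0.266222
P(Class A | 1) ≈ 0.539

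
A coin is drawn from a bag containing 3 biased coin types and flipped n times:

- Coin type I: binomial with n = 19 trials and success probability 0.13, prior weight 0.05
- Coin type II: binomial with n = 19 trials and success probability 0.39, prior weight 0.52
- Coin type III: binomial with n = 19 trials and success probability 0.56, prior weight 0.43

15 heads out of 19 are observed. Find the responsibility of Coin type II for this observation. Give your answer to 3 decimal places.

0.019

By Bayes' theorem, P(k | x) = w_k f_k(x) / Σ_j w_j f_j(x).
Binomial probabilities:
  p_I = 1.13661e-10
  p_II = 0.00039416
  p_III = 0.0242669
Weight by the priors:
  w_I·p_I = 0.05 × 1.13661e-10 = 5.68304e-12
  w_II·p_II = 0.52 × 0.00039416 = 0.000204963
  w_III·p_III = 0.43 × 0.0242669 = 0.0104348
Denominator: 5.68304e-12 + 0.000204963 + 0.0104348 = 0.0106397
P(Coin type II | 15 heads out of 19) ≈ 0.019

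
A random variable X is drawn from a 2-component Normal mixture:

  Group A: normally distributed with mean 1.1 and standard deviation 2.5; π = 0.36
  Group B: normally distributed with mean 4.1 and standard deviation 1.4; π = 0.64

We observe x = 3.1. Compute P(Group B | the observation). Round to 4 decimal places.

0.7721

The responsibility of component k is π_k f_k(x) divided by Σ_j π_j f_j(x).
Component likelihoods at x = 3.1:
  L_A = 0.115877
  L_B = 0.220797
Prior × likelihood for each component:
  π_A·L_A = 0.36 × 0.115877 = 0.0417156
  π_B·L_B = 0.64 × 0.220797 = 0.14131
Evidence: 0.0417156 + 0.14131 = 0.183025
Responsibility of Group B: 0.14131 / 0.183025 ≈ 0.7721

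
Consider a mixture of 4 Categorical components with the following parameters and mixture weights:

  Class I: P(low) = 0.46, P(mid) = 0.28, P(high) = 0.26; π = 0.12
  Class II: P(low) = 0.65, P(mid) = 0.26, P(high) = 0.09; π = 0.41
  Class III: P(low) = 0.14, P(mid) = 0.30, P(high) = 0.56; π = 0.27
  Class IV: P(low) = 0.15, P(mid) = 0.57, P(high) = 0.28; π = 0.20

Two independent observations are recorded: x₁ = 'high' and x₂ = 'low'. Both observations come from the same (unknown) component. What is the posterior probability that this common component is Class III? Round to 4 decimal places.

Apply Bayes' rule: the posterior for each component is proportional to its prior times its likelihood at x.
Since both observations come from the same component, the likelihood for component k is f_k(x₁)·f_k(x₂).
  L_I = [0.26] × [0.46] = 0.1196
  L_II = [0.09] × [0.65] = 0.0585
  L_III = [0.56] × [0.14] = 0.0784
  L_IV = [0.28] × [0.15] = 0.042
Multiply by the mixture weights:
  w_I·L_I = 0.12 × 0.1196 = 0.014352
  w_II·L_II = 0.41 × 0.0585 = 0.023985
  w_III·L_III = 0.27 × 0.0784 = 0.021168
  w_IV·L_IV = 0.20 × 0.042 = 0.0084
Sum: 0.014352 + 0.023985 + 0.021168 + 0.0084 = 0.067905
Responsibility of Class III: 0.021168 / 0.067905 ≈ 0.3117

0.3117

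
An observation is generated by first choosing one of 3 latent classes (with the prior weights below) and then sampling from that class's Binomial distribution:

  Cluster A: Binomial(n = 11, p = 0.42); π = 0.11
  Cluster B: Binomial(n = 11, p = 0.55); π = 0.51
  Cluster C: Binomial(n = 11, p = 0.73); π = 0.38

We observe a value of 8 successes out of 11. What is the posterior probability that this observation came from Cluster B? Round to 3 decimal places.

By Bayes' theorem, P(k | x) = π_k f_k(x) / Σ_j π_j f_j(x).
Binomial probabilities:
  L_A = 0.0311718
  L_B = 0.125899
  L_C = 0.261914
Multiply by the mixture weights:
  π_A·L_A = 0.11 × 0.0311718 = 0.0034289
  π_B·L_B = 0.51 × 0.125899 = 0.0642086
  π_C·L_C = 0.38 × 0.261914 = 0.0995272
Sum: 0.0034289 + 0.0642086 + 0.0995272 = 0.167165
Responsibility of Cluster B: 0.0642086 / 0.167165 ≈ 0.384

0.384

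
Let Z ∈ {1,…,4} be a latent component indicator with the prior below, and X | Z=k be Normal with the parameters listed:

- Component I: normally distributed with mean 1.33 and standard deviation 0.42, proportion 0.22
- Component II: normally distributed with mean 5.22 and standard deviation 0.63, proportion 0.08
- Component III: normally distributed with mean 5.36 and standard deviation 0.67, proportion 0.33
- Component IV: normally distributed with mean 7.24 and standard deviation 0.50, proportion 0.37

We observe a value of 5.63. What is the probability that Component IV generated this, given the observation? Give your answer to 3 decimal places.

0.007

The responsibility of component k is π_k f_k(x) divided by Σ_j π_j f_j(x).
Component likelihoods at x = 5.63:
  L_I = 1.64662e-23
  L_II = 0.51239
  L_III = 0.548999
  L_IV = 0.00447168
Unnormalised posteriors:
  π_I·L_I = 0.22 × 1.64662e-23 = 3.62255e-24
  π_II·L_II = 0.08 × 0.51239 = 0.0409912
  π_III·L_III = 0.33 × 0.548999 = 0.18117
  π_IV·L_IV = 0.37 × 0.00447168 = 0.00165452
Evidence: 3.62255e-24 + 0.0409912 + 0.18117 + 0.00165452 = 0.223815
P(Component IV | 5.63) ≈ 0.007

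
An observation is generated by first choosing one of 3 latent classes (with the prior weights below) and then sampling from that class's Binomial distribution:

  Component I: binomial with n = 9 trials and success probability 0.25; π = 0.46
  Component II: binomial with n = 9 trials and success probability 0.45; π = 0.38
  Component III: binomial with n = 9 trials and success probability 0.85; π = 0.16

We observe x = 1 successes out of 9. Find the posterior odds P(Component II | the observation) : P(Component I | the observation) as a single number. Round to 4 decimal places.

The posterior odds equal the prior odds times the likelihood ratio: (π_i/π_j)·(f_i(x)/f_j(x)).
Binomial probabilities:
  p_I = C(9,1)·0.25^1·0.75^8 = 9·0.25·0.100113 = 0.225254
  p_II = C(9,1)·0.45^1·0.55^8 = 9·0.45·0.00837339 = 0.0339122
  p_III = C(9,1)·0.85^1·0.15^8 = 9·0.85·2.56289e-07 = 1.96061e-06
Odds = (0.38/0.46) × (0.0339122/0.225254) = 0.826087 × 0.150551 ≈ 0.1244

0.1244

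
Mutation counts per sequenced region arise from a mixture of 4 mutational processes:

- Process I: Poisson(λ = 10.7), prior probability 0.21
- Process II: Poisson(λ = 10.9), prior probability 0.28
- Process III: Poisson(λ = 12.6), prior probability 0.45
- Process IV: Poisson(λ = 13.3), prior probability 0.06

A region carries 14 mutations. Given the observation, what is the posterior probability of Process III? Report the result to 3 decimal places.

P(component k | x) = π_k·f_k(x) / marginal(x), where marginal(x) = Σ_j π_j·f_j(x).
Poisson probabilities:
  p_I = 0.0666828
  p_II = 0.0707543
  p_III = 0.0983261
  p_IV = 0.104087
Prior × likelihood for each component:
  π_I·p_I = 0.21 × 0.0666828 = 0.0140034
  π_II·p_II = 0.28 × 0.0707543 = 0.0198112
  π_III·p_III = 0.45 × 0.0983261 = 0.0442467
  π_IV·p_IV = 0.06 × 0.104087 = 0.00624524
Normaliser: 0.0140034 + 0.0198112 + 0.0442467 + 0.00624524 = 0.0843066
So the posterior for Process III is 0.0442467 / 0.0843066 ≈ 0.525.

0.525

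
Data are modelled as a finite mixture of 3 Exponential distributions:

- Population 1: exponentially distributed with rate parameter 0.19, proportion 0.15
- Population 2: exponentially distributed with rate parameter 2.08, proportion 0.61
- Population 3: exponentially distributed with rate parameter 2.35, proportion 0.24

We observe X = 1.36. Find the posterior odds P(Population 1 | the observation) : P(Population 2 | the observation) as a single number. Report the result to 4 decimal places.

Posterior odds = (π_i f_i(x)) / (π_j f_j(x)); the normalising sum cancels.
Exponential densities:
  f_1 = 0.19·e^(−0.19·1.36) = 0.19·e^(−0.2584) = 0.146734
  f_2 = 2.08·e^(−2.08·1.36) = 2.08·e^(−2.8288) = 0.122894
  f_3 = 2.35·e^(−2.35·1.36) = 2.35·e^(−3.1960) = 0.0961751
Odds = (0.15/0.61) × (0.146734/0.122894) = 0.245902 × 1.19399 ≈ 0.2936

0.2936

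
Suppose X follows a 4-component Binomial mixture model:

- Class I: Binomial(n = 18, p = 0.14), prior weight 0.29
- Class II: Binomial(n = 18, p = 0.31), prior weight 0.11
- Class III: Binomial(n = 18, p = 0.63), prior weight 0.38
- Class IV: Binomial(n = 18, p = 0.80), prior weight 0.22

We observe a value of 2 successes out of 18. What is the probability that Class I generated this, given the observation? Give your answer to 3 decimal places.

0.948

P(component k | x) = π_k·f_k(x) / marginal(x), where marginal(x) = Σ_j π_j·f_j(x).
Binomial probabilities:
  f_I = C(18,2)·0.14^2·0.86^16 = 153·0.0196·0.0895314 = 0.268487
  f_II = C(18,2)·0.31^2·0.69^16 = 153·0.0961·0.00263989 = 0.0388151
  f_III = C(18,2)·0.63^2·0.37^16 = 153·0.3969·1.23375e-07 = 7.49204e-06
  f_IV = C(18,2)·0.80^2·0.20^16 = 153·0.64·6.5536e-12 = 6.41729e-10
Weight by the priors:
  π_I·f_I = 0.29 × 0.268487 = 0.0778611
  π_II·f_II = 0.11 × 0.0388151 = 0.00426966
  π_III·f_III = 0.38 × 7.49204e-06 = 2.84698e-06
  π_IV·f_IV = 0.22 × 6.41729e-10 = 1.4118e-10
Marginal: 0.0778611 + 0.00426966 + 2.84698e-06 + 1.4118e-10 = 0.0821336
P(Class I | the observation) = 0.0778611 / 0.0821336 ≈ 0.948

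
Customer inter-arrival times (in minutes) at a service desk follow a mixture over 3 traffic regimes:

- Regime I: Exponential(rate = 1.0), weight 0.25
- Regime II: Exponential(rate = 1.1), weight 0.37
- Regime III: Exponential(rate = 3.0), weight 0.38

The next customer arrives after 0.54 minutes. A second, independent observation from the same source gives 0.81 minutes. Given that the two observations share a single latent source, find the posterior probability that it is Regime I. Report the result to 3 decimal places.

0.287

The responsibility of component k is π_k f_k(x) divided by Σ_j π_j f_j(x).
Since both observations come from the same component, the likelihood for component k is f_k(x₁)·f_k(x₂).
  f_I = [0.582748] × [0.444858] = 0.25924
  f_II = [0.607326] × [0.45127] = 0.274068
  f_III = [0.593696] × [0.26411] = 0.156801
Unnormalised posteriors:
  π_I·f_I = 0.25 × 0.25924 = 0.0648101
  π_II·f_II = 0.37 × 0.274068 = 0.101405
  π_III·f_III = 0.38 × 0.156801 = 0.0595845
Evidence: 0.0648101 + 0.101405 + 0.0595845 = 0.2258
So the posterior for Regime I is 0.0648101 / 0.2258 ≈ 0.287.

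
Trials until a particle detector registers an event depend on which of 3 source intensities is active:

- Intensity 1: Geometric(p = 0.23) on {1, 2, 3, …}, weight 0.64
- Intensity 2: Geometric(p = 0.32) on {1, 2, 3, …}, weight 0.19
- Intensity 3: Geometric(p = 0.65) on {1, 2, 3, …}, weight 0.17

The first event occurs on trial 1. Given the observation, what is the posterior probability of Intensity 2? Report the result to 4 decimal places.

The responsibility of component k is π_k f_k(x) divided by Σ_j π_j f_j(x).
Component likelihoods at x = 1:
  L_1 = 0.23
  L_2 = 0.32
  L_3 = 0.65
Multiply by the mixture weights:
  π_1·L_1 = 0.64 × 0.23 = 0.1472
  π_2·L_2 = 0.19 × 0.32 = 0.0608
  π_3·L_3 = 0.17 × 0.65 = 0.1105
Sum: 0.1472 + 0.0608 + 0.1105 = 0.3185
P(Intensity 2 | the observation) = 0.0608 / 0.3185 ≈ 0.1909

0.1909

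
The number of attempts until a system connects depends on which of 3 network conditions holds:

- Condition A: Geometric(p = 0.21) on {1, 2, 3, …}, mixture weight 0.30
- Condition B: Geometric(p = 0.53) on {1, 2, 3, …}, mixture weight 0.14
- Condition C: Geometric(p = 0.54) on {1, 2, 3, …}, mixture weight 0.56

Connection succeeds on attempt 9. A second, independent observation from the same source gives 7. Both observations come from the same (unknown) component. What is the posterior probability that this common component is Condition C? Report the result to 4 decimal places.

Apply Bayes' rule: the posterior for each component is proportional to its prior times its likelihood at x.
Since both observations come from the same component, the likelihood for component k is f_k(x₁)·f_k(x₂).
  p_A = [0.0318593] × [0.0510484] = 0.00162636
  p_B = [0.001262] × [0.00571298] = 7.20978e-06
  p_C = [0.00108257] × [0.00511612] = 5.53856e-06
Multiply by the mixture weights:
  π_A·p_A = 0.30 × 0.00162636 = 0.000487909
  π_B·p_B = 0.14 × 7.20978e-06 = 1.00937e-06
  π_C·p_C = 0.56 × 5.53856e-06 = 3.1016e-06
Marginal: 0.000487909 + 1.00937e-06 + 3.1016e-06 = 0.00049202
Responsibility of Condition C: 3.1016e-06 / 0.00049202 ≈ 0.0063

0.0063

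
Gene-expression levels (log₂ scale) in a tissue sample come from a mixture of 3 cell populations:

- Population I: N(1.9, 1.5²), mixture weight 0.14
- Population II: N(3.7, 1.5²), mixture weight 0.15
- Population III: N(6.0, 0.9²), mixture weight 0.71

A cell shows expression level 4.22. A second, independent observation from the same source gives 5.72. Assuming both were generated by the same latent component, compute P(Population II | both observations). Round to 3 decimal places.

0.176

The responsibility of component k is P(Z=k) f_k(x) divided by Σ_j P(Z=j) f_j(x).
Since both observations come from the same component, the likelihood for component k is f_k(x₁)·f_k(x₂).
  f_I = [(1/(1.5·√(2π)))·exp(−(4.22−1.9)²/(2·1.5²)) = 0.265962·exp(-1.19609) = 0.08042] × [0.0103874] = 0.000835357
  f_II = [(1/(1.5·√(2π)))·exp(−(4.22−3.7)²/(2·1.5²)) = 0.265962·exp(-0.06009) = 0.250451] × [0.107404] = 0.0268994
  f_III = [(1/(0.9·√(2π)))·exp(−(4.22−6.0)²/(2·0.9²)) = 0.443269·exp(-1.95580) = 0.0627008] × [0.422328] = 0.0264803
Unnormalised posteriors:
  P(Z=I)·f_I = 0.14 × 0.000835357 = 0.00011695
  P(Z=II)·f_II = 0.15 × 0.0268994 = 0.00403491
  P(Z=III)·f_III = 0.71 × 0.0264803 = 0.018801
Normaliser: 0.00011695 + 0.00403491 + 0.018801 = 0.0229529
So the posterior for Population II is 0.00403491 / 0.0229529 ≈ 0.176.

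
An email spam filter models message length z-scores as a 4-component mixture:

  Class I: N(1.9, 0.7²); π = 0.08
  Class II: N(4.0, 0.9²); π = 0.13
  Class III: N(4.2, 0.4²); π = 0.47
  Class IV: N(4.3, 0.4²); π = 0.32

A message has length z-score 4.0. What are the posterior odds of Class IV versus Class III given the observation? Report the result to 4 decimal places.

0.5824

Since P(k|x) ∝ P(Z=k) f_k(x), the posterior odds are P(Z=i) f_i(x) / (P(Z=j) f_j(x)).
Evaluate each component's likelihood at the observed value:
  p_I = 0.00633121
  p_II = 0.443269
  p_III = 0.880163
  p_IV = 0.752844
Posterior odds = (P(Z=IV)·p_IV) / (P(Z=III)·p_III) = (0.32·0.752844) / (0.47·0.880163) = 0.24091 / 0.413677 ≈ 0.5824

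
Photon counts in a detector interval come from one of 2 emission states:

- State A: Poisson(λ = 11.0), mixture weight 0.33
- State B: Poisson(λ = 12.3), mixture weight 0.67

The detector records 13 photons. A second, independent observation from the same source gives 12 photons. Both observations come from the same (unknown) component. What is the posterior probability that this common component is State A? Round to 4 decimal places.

0.2889

The responsibility of component k is P(Z=k) f_k(x) divided by Σ_j P(Z=j) f_j(x).
Since both observations come from the same component, the likelihood for component k is f_k(x₁)·f_k(x₂).
  p_A = [0.0925945] × [0.10943] = 0.0101326
  p_B = [0.107811] × [0.113947] = 0.0122847
Prior × likelihood for each component:
  P(Z=A)·p_A = 0.33 × 0.0101326 = 0.00334376
  P(Z=B)·p_B = 0.67 × 0.0122847 = 0.00823078
Denominator: 0.00334376 + 0.00823078 = 0.0115745
P(State A | x₁, x₂) = 0.00334376 / 0.0115745 ≈ 0.2889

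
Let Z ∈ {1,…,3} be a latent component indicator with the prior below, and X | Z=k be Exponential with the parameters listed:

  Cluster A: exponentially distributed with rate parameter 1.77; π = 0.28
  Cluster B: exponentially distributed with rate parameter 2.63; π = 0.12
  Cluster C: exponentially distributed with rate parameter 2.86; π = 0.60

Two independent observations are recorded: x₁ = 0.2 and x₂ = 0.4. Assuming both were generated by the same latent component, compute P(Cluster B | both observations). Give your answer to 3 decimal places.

Apply Bayes' rule: the posterior for each component is proportional to its prior times its likelihood at x.
Since both observations come from the same component, the likelihood for component k is f_k(x₁)·f_k(x₂).
  L_A = [1.77·e^(−1.77·0.2) = 1.77·e^(−0.3540) = 1.24232] × [0.871952] = 1.08324
  L_B = [2.63·e^(−2.63·0.2) = 2.63·e^(−0.5260) = 1.55424] × [0.918497] = 1.42756
  L_C = [2.86·e^(−2.86·0.2) = 2.86·e^(−0.5720) = 1.61417] × [0.911031] = 1.47056
Weight by the priors:
  π_A·L_A = 0.28 × 1.08324 = 0.303308
  π_B·L_B = 0.12 × 1.42756 = 0.171307
  π_C·L_C = 0.60 × 1.47056 = 0.882336
Sum: 0.303308 + 0.171307 + 0.882336 = 1.35695
So the posterior for Cluster B is 0.171307 / 1.35695 ≈ 0.126.

0.126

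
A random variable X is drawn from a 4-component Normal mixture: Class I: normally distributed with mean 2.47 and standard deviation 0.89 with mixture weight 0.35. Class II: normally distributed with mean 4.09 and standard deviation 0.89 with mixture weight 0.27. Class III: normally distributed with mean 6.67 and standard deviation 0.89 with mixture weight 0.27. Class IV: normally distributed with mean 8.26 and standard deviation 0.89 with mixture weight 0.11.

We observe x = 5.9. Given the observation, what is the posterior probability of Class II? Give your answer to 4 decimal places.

The responsibility of component k is π_k f_k(x) divided by Σ_j π_j f_j(x).
Normal densities:
  f_I = 0.000266856
  f_II = 0.0566769
  f_III = 0.308306
  f_IV = 0.0133249
Multiply by the mixture weights:
  π_I·f_I = 0.35 × 0.000266856 = 9.33995e-05
  π_II·f_II = 0.27 × 0.0566769 = 0.0153028
  π_III·f_III = 0.27 × 0.308306 = 0.0832426
  π_IV·f_IV = 0.11 × 0.0133249 = 0.00146574
Normaliser: 9.33995e-05 + 0.0153028 + 0.0832426 + 0.00146574 = 0.100104
P(Class II | x) ≈ 0.1529

0.1529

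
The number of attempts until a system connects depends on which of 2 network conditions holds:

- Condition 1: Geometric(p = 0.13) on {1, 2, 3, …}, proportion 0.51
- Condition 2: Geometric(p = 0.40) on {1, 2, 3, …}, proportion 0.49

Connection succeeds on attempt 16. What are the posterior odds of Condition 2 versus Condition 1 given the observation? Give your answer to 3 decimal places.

Posterior odds = (π_i f_i(x)) / (π_j f_j(x)); the normalising sum cancels.
Geometric probabilities:
  f_1 = 0.13·(1−0.13)^15 = 0.13·0.123819 = 0.0160965
  f_2 = 0.40·(1−0.40)^15 = 0.40·0.000470185 = 0.000188074
Odds = (0.49/0.51) × (0.000188074/0.0160965) = 0.960784 × 0.0116841 ≈ 0.011

0.011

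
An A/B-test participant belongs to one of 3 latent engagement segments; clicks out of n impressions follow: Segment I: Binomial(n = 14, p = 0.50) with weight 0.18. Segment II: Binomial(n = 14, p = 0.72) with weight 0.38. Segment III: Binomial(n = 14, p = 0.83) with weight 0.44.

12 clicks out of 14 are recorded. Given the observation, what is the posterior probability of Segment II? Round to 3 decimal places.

By Bayes' theorem, P(k | x) = w_k f_k(x) / Σ_j w_j f_j(x).
Component likelihoods at x = 12 clicks out of 14:
  L_I = 0.0055542
  L_II = 0.138467
  L_III = 0.28111
Weight by the priors:
  w_I·L_I = 0.18 × 0.0055542 = 0.000999756
  w_II·L_II = 0.38 × 0.138467 = 0.0526176
  w_III·L_III = 0.44 × 0.28111 = 0.123688
Marginal: 0.000999756 + 0.0526176 + 0.123688 = 0.177306
Responsibility of Segment II: 0.0526176 / 0.177306 ≈ 0.297

0.297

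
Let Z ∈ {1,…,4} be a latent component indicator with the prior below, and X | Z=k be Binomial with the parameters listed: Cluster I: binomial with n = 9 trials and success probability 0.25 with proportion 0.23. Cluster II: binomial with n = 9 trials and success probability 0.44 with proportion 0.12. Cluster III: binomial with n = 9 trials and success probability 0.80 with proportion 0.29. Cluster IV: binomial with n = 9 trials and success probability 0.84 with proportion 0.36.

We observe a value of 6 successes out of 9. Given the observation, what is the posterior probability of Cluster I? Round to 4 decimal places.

0.0182

Posterior ∝ prior × likelihood, so P(k | x) ∝ π_k f_k(x); normalise over all components.
Component likelihoods at x = 6 successes out of 9:
  L_I = C(9,6)·0.25^6·0.75^3 = 84·0.000244141·0.421875 = 0.00865173
  L_II = C(9,6)·0.44^6·0.56^3 = 84·0.00725631·0.175616 = 0.107043
  L_III = C(9,6)·0.80^6·0.20^3 = 84·0.262144·0.008 = 0.176161
  L_IV = C(9,6)·0.84^6·0.16^3 = 84·0.351298·0.004096 = 0.120869
Unnormalised posteriors:
  π_I·L_I = 0.23 × 0.00865173 = 0.0019899
  π_II·L_II = 0.12 × 0.107043 = 0.0128452
  π_III·L_III = 0.29 × 0.176161 = 0.0510866
  π_IV·L_IV = 0.36 × 0.120869 = 0.0435128
Marginal: 0.0019899 + 0.0128452 + 0.0510866 + 0.0435128 = 0.109435
P(Cluster I | x) = 0.0019899 / 0.109435 ≈ 0.0182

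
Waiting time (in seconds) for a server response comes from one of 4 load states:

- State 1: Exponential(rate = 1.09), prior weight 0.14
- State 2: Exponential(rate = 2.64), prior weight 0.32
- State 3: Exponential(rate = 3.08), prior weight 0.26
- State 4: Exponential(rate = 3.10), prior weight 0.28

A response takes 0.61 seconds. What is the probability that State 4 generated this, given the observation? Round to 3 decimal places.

The responsibility of component k is w_k f_k(x) divided by Σ_j w_j f_j(x).
Component likelihoods at x = 0.61 seconds:
  L_1 = 0.560614
  L_2 = 0.527492
  L_3 = 0.470542
  L_4 = 0.467855
Weight by the priors:
  w_1·L_1 = 0.14 × 0.560614 = 0.078486
  w_2·L_2 = 0.32 × 0.527492 = 0.168798
  w_3·L_3 = 0.26 × 0.470542 = 0.122341
  w_4·L_4 = 0.28 × 0.467855 = 0.130999
Evidence: 0.078486 + 0.168798 + 0.122341 + 0.130999 = 0.500624
P(State 4 | data) = 0.130999 / 0.500624 ≈ 0.262

0.262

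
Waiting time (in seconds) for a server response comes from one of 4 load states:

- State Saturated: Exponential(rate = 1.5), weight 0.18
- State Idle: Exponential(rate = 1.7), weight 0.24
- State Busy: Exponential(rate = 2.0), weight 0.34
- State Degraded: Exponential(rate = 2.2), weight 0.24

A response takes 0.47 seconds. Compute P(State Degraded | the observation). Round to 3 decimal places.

0.244

Apply Bayes' rule: the posterior for each component is proportional to its prior times its likelihood at x.
Component likelihoods at x = 0.47 seconds:
  L_Saturated = 1.5·e^(−1.5·0.47) = 1.5·e^(−0.7050) = 0.741163
  L_Idle = 1.7·e^(−1.7·0.47) = 1.7·e^(−0.7990) = 0.764623
  L_Busy = 2.0·e^(−2.0·0.47) = 2.0·e^(−0.9400) = 0.781256
  L_Degraded = 2.2·e^(−2.2·0.47) = 2.2·e^(−1.0340) = 0.78228
Weight by the priors:
  π_Saturated·L_Saturated = 0.18 × 0.741163 = 0.133409
  π_Idle·L_Idle = 0.24 × 0.764623 = 0.18351
  π_Busy·L_Busy = 0.34 × 0.781256 = 0.265627
  π_Degraded·L_Degraded = 0.24 × 0.78228 = 0.187747
Marginal: 0.133409 + 0.18351 + 0.265627 + 0.187747 = 0.770293
P(State Degraded | the observation) = 0.187747 / 0.770293 ≈ 0.244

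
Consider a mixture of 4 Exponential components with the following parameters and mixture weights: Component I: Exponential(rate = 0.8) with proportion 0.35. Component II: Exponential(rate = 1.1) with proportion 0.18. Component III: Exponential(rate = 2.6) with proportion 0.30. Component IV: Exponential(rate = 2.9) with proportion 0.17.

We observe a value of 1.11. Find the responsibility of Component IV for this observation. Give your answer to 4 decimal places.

0.0832

Apply Bayes' rule: the posterior for each component is proportional to its prior times its likelihood at x.
Exponential densities:
  L_I = 0.8·e^(−0.8·1.11) = 0.8·e^(−0.8880) = 0.329182
  L_II = 1.1·e^(−1.1·1.11) = 1.1·e^(−1.2210) = 0.324429
  L_III = 2.6·e^(−2.6·1.11) = 2.6·e^(−2.8860) = 0.145077
  L_IV = 2.9·e^(−2.9·1.11) = 2.9·e^(−3.2190) = 0.115986
Multiply by the mixture weights:
  w_I·L_I = 0.35 × 0.329182 = 0.115214
  w_II·L_II = 0.18 × 0.324429 = 0.0583971
  w_III·L_III = 0.30 × 0.145077 = 0.0435232
  w_IV·L_IV = 0.17 × 0.115986 = 0.0197176
Marginal: 0.115214 + 0.0583971 + 0.0435232 + 0.0197176 = 0.236852
P(Component IV | the observation) = 0.0197176 / 0.236852 ≈ 0.0832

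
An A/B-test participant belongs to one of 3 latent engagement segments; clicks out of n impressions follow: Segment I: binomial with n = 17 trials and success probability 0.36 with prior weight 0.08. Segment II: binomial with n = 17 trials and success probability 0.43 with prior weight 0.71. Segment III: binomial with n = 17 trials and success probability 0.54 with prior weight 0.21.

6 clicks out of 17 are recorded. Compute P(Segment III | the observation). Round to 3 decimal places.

0.088

P(component k | x) = π_k·f_k(x) / marginal(x), where marginal(x) = Σ_j π_j·f_j(x).
Evaluate each component's likelihood at the observed value:
  p_I = C(17,6)·0.36^6·0.64^11 = 12376·0.00217678·0.0073787 = 0.198781
  p_II = C(17,6)·0.43^6·0.57^11 = 12376·0.00632136·0.00206359 = 0.161441
  p_III = C(17,6)·0.54^6·0.46^11 = 12376·0.0247949·0.000195135 = 0.0598796
Prior × likelihood for each component:
  π_I·p_I = 0.08 × 0.198781 = 0.0159025
  π_II·p_II = 0.71 × 0.161441 = 0.114623
  π_III·p_III = 0.21 × 0.0598796 = 0.0125747
Evidence: 0.0159025 + 0.114623 + 0.0125747 = 0.1431
Responsibility of Segment III: 0.0125747 / 0.1431 ≈ 0.088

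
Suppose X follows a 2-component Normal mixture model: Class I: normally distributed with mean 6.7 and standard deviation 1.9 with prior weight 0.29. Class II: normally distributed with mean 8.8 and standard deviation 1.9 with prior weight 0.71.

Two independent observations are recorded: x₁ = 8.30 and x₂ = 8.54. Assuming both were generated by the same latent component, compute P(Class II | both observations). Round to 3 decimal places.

Posterior ∝ prior × likelihood, so P(k | x) ∝ w_k f_k(x); normalise over all components.
Since both observations come from the same component, the likelihood for component k is f_k(x₁)·f_k(x₂).
  L_I = [(1/(1.9·√(2π)))·exp(−(8.30−6.7)²/(2·1.9²)) = 0.209970·exp(-0.35457) = 0.147288] × [0.131373] = 0.0193498
  L_II = [(1/(1.9·√(2π)))·exp(−(8.30−8.8)²/(2·1.9²)) = 0.209970·exp(-0.03463) = 0.202824] × [0.208013] = 0.0421899
Unnormalised posteriors:
  w_I·L_I = 0.29 × 0.0193498 = 0.00561143
  w_II·L_II = 0.71 × 0.0421899 = 0.0299548
Denominator: 0.00561143 + 0.0299548 = 0.0355663
Responsibility of Class II: 0.0299548 / 0.0355663 ≈ 0.842

0.842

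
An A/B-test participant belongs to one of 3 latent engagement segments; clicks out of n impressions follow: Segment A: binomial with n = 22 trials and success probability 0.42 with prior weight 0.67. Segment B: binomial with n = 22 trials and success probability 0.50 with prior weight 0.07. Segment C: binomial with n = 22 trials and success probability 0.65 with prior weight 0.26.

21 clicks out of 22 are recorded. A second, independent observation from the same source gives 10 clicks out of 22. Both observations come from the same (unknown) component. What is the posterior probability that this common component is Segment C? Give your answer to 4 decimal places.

By Bayes' theorem, P(k | x) = π_k f_k(x) / Σ_j π_j f_j(x).
Since both observations come from the same component, the likelihood for component k is f_k(x₁)·f_k(x₂).
  L_A = [C(22,21)·0.42^21·0.58^1 = 22·1.22528e-08·0.58 = 1.56346e-07] × [0.160065] = 2.50254e-08
  L_B = [C(22,21)·0.50^21·0.50^1 = 22·4.76837e-07·0.5 = 5.24521e-06] × [0.154172] = 8.08667e-07
  L_C = [C(22,21)·0.65^21·0.35^1 = 22·0.00011781·0.35 = 0.000907134] × [0.0294182] = 2.66863e-05
Multiply by the mixture weights:
  π_A·L_A = 0.67 × 2.50254e-08 = 1.6767e-08
  π_B·L_B = 0.07 × 8.08667e-07 = 5.66067e-08
  π_C·L_C = 0.26 × 2.66863e-05 = 6.93843e-06
Denominator: 1.6767e-08 + 5.66067e-08 + 6.93843e-06 = 7.0118e-06
P(Segment C | x₁, x₂) ≈ 0.9895

0.9895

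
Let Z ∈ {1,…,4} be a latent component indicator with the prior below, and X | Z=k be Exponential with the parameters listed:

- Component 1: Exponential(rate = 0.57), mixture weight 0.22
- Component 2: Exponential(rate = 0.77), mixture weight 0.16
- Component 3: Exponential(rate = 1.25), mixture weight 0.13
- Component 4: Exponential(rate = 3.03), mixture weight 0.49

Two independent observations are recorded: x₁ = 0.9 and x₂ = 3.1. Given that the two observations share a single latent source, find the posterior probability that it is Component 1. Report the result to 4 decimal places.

0.5596

Posterior ∝ prior × likelihood, so P(k | x) ∝ π_k f_k(x); normalise over all components.
Since both observations come from the same component, the likelihood for component k is f_k(x₁)·f_k(x₂).
  L_1 = [0.57·e^(−0.57·0.9) = 0.57·e^(−0.5130) = 0.341257] × [0.0973815] = 0.0332321
  L_2 = [0.77·e^(−0.77·0.9) = 0.77·e^(−0.6930) = 0.385057] × [0.0707668] = 0.0272492
  L_3 = [1.25·e^(−1.25·0.9) = 1.25·e^(−1.1250) = 0.405816] × [0.0259429] = 0.010528
  L_4 = [3.03·e^(−3.03·0.9) = 3.03·e^(−2.7270) = 0.198208] × [0.000252415] = 5.00306e-05
Multiply by the mixture weights:
  π_1·L_1 = 0.22 × 0.0332321 = 0.00731107
  π_2·L_2 = 0.16 × 0.0272492 = 0.00435988
  π_3·L_3 = 0.13 × 0.010528 = 0.00136865
  π_4·L_4 = 0.49 × 5.00306e-05 = 2.4515e-05
Evidence: 0.00731107 + 0.00435988 + 0.00136865 + 2.4515e-05 = 0.0130641
Responsibility of Component 1: 0.00731107 / 0.0130641 ≈ 0.5596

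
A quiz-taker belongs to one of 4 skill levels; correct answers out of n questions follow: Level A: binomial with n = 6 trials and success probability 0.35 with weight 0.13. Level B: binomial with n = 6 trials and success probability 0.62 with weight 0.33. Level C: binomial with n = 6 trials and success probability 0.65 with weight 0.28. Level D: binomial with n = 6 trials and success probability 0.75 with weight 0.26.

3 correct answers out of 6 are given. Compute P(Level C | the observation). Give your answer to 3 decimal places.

Apply Bayes' rule: the posterior for each component is proportional to its prior times its likelihood at x.
Evaluate each component's likelihood at the observed value:
  p_A = C(6,3)·0.35^3·0.65^3 = 20·0.042875·0.274625 = 0.235491
  p_B = C(6,3)·0.62^3·0.38^3 = 20·0.238328·0.054872 = 0.261551
  p_C = C(6,3)·0.65^3·0.35^3 = 20·0.274625·0.042875 = 0.235491
  p_D = C(6,3)·0.75^3·0.25^3 = 20·0.421875·0.015625 = 0.131836
Prior × likelihood for each component:
  π_A·p_A = 0.13 × 0.235491 = 0.0306138
  π_B·p_B = 0.33 × 0.261551 = 0.0863117
  π_C·p_C = 0.28 × 0.235491 = 0.0659375
  π_D·p_D = 0.26 × 0.131836 = 0.0342773
Evidence: 0.0306138 + 0.0863117 + 0.0659375 + 0.0342773 = 0.21714
Responsibility of Level C: 0.0659375 / 0.21714 ≈ 0.304

0.304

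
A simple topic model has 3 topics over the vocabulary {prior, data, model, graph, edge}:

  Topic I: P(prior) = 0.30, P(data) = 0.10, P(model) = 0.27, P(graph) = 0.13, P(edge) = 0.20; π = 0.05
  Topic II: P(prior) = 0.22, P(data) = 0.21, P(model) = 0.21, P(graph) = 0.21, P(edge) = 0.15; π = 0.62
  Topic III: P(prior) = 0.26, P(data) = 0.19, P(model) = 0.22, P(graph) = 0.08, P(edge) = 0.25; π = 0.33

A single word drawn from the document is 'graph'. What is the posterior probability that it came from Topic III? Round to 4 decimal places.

P(component k | x) = π_k·f_k(x) / marginal(x), where marginal(x) = Σ_j π_j·f_j(x).
Categorical probabilities:
  L_I = 0.13
  L_II = 0.21
  L_III = 0.08
Unnormalised posteriors:
  π_I·L_I = 0.05 × 0.13 = 0.0065
  π_II·L_II = 0.62 × 0.21 = 0.1302
  π_III·L_III = 0.33 × 0.08 = 0.0264
Denominator: 0.0065 + 0.1302 + 0.0264 = 0.1631
P(Topic III | the observation) = 0.0264 / 0.1631 ≈ 0.1619

0.1619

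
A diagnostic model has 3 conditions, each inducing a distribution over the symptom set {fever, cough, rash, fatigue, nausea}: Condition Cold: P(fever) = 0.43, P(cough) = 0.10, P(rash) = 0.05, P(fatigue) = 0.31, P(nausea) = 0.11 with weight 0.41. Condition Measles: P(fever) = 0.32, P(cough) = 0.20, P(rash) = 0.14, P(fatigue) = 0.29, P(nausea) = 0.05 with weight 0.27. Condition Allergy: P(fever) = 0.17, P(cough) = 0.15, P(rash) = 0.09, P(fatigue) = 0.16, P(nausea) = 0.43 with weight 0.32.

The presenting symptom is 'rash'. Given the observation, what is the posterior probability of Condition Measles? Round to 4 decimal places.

Posterior ∝ prior × likelihood, so P(k | x) ∝ π_k f_k(x); normalise over all components.
Categorical probabilities:
  p_Cold = 0.05
  p_Measles = 0.14
  p_Allergy = 0.09
Prior × likelihood for each component:
  π_Cold·p_Cold = 0.41 × 0.05 = 0.0205
  π_Measles·p_Measles = 0.27 × 0.14 = 0.0378
  π_Allergy·p_Allergy = 0.32 × 0.09 = 0.0288
Marginal: 0.0205 + 0.0378 + 0.0288 = 0.0871
P(Condition Measles | x) ≈ 0.4340

0.4340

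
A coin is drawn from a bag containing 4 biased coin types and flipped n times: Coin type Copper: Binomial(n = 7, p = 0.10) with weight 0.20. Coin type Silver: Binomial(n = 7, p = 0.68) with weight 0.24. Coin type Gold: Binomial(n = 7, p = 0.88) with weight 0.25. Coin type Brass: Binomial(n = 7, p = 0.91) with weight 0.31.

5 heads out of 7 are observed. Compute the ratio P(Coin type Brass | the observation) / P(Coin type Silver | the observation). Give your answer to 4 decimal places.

0.4385

The posterior odds equal the prior odds times the likelihood ratio: (w_i/w_j)·(f_i(x)/f_j(x)).
Evaluate each component's likelihood at the observed value:
  L_Copper = C(7,5)·0.10^5·0.90^2 = 21·1e-05·0.81 = 0.0001701
  L_Silver = C(7,5)·0.68^5·0.32^2 = 21·0.145393·0.1024 = 0.312654
  L_Gold = C(7,5)·0.88^5·0.12^2 = 21·0.527732·0.0144 = 0.159586
  L_Brass = C(7,5)·0.91^5·0.09^2 = 21·0.624032·0.0081 = 0.106148
Odds = (0.31/0.24) × (0.106148/0.312654) = 1.29167 × 0.339506 ≈ 0.4385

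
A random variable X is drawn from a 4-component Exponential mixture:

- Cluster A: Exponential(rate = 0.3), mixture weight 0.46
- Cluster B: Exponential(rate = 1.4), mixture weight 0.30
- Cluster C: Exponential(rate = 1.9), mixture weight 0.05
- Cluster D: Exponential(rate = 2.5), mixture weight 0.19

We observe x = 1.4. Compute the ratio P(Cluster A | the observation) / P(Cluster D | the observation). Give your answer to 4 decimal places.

Only the two components matter; the odds are (P(Z=i) f_i(x)) / (P(Z=j) f_j(x)).
Component likelihoods at x = 1.4:
  L_A = 0.3·e^(−0.3·1.4) = 0.3·e^(−0.4200) = 0.197114
  L_B = 1.4·e^(−1.4·1.4) = 1.4·e^(−1.9600) = 0.197202
  L_C = 1.9·e^(−1.9·1.4) = 1.9·e^(−2.6600) = 0.132902
  L_D = 2.5·e^(−2.5·1.4) = 2.5·e^(−3.5000) = 0.0754935
Odds = (0.46/0.19) × (0.197114/0.0754935) = 2.42105 × 2.61101 ≈ 6.3214

6.3214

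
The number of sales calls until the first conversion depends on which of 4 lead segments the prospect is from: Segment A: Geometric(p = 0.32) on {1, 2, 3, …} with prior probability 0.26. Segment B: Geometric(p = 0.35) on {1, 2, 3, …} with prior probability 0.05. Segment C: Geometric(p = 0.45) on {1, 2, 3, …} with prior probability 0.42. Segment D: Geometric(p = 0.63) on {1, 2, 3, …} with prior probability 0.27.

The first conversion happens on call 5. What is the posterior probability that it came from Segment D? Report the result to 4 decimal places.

0.0770

P(component k | x) = P(Z=k)·f_k(x) / marginal(x), where marginal(x) = Σ_j P(Z=j)·f_j(x).
Evaluate each component's likelihood at the observed value:
  p_A = 0.0684204
  p_B = 0.0624772
  p_C = 0.0411778
  p_D = 0.0118072
Multiply by the mixture weights:
  P(Z=A)·p_A = 0.26 × 0.0684204 = 0.0177893
  P(Z=B)·p_B = 0.05 × 0.0624772 = 0.00312386
  P(Z=C)·p_C = 0.42 × 0.0411778 = 0.0172947
  P(Z=D)·p_D = 0.27 × 0.0118072 = 0.00318795
Evidence: 0.0177893 + 0.00312386 + 0.0172947 + 0.00318795 = 0.0413958
Responsibility of Segment D: 0.00318795 / 0.0413958 ≈ 0.0770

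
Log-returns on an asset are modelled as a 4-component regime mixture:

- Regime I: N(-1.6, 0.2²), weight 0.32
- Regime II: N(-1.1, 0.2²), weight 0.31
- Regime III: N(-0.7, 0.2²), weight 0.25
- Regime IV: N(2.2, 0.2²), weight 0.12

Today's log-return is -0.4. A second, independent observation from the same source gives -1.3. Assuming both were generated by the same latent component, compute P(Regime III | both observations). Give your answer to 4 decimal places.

The responsibility of component k is P(Z=k) f_k(x) divided by Σ_j P(Z=j) f_j(x).
Since both observations come from the same component, the likelihood for component k is f_k(x₁)·f_k(x₂).
  f_I = [(1/(0.2·√(2π)))·exp(−(-0.4−-1.6)²/(2·0.2²)) = 1.994711·exp(-18.00000) = 3.03794e-08] × [0.647588] = 1.96733e-08
  f_II = [(1/(0.2·√(2π)))·exp(−(-0.4−-1.1)²/(2·0.2²)) = 1.994711·exp(-6.12500) = 0.00436341] × [1.20985] = 0.00527909
  f_III = [(1/(0.2·√(2π)))·exp(−(-0.4−-0.7)²/(2·0.2²)) = 1.994711·exp(-1.12500) = 0.647588] × [0.0221592] = 0.0143501
  f_IV = [(1/(0.2·√(2π)))·exp(−(-0.4−2.2)²/(2·0.2²)) = 1.994711·exp(-84.50000) = 3.99941e-37] × [6.28836e-67] = 2.51498e-103
Multiply by the mixture weights:
  P(Z=I)·f_I = 0.32 × 1.96733e-08 = 6.29547e-09
  P(Z=II)·f_II = 0.31 × 0.00527909 = 0.00163652
  P(Z=III)·f_III = 0.25 × 0.0143501 = 0.00358751
  P(Z=IV)·f_IV = 0.12 × 2.51498e-103 = 3.01797e-104
Normaliser: 6.29547e-09 + 0.00163652 + 0.00358751 + 3.01797e-104 = 0.00522404
P(Regime III | x₁, x₂) ≈ 0.6867

0.6867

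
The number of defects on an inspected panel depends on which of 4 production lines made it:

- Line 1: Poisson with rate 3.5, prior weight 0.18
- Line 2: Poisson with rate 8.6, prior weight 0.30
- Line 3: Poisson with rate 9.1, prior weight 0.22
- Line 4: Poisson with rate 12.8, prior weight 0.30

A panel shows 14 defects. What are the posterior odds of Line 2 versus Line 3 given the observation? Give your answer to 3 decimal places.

Since P(k|x) ∝ P(Z=k) f_k(x), the posterior odds are P(Z=i) f_i(x) / (P(Z=j) f_j(x)).
Evaluate each component's likelihood at the observed value:
  f_1 = e^(−3.5)·3.5^14/14! = 1.43388e-05
  f_2 = e^(−8.6)·8.6^14/14! = 0.0255645
  f_3 = e^(−9.1)·9.1^14/14! = 0.0342051
  f_4 = e^(−12.8)·12.8^14/14! = 0.10036
Odds = (0.30/0.22) × (0.0255645/0.0342051) = 1.36364 × 0.747388 ≈ 1.019

1.019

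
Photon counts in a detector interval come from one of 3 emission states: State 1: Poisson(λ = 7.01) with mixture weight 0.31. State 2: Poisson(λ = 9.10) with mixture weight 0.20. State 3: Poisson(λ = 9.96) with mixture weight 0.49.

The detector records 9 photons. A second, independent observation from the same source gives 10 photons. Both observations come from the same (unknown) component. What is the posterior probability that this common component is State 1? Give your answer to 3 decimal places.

0.172

Posterior ∝ prior × likelihood, so P(k | x) ∝ π_k f_k(x); normalise over all components.
Since both observations come from the same component, the likelihood for component k is f_k(x₁)·f_k(x₂).
  L_1 = [e^(−7.01)·7.01^9/9! = 0.101694] × [0.0712874] = 0.00724949
  L_2 = [e^(−9.10)·9.10^9/9! = 0.131683] × [0.119832] = 0.0157798
  L_3 = [e^(−9.96)·9.96^9/9! = 0.125602] × [0.1251] = 0.0157129
Unnormalised posteriors:
  π_1·L_1 = 0.31 × 0.00724949 = 0.00224734
  π_2·L_2 = 0.20 × 0.0157798 = 0.00315596
  π_3·L_3 = 0.49 × 0.0157129 = 0.0076993
Denominator: 0.00224734 + 0.00315596 + 0.0076993 = 0.0131026
Responsibility of State 1: 0.00224734 / 0.0131026 ≈ 0.172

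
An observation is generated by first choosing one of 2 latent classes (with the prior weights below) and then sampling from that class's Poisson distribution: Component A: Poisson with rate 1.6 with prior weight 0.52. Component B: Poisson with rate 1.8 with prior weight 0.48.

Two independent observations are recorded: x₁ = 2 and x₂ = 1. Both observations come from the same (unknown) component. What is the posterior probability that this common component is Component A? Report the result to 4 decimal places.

0.5316

Apply Bayes' rule: the posterior for each component is proportional to its prior times its likelihood at x.
Since both observations come from the same component, the likelihood for component k is f_k(x₁)·f_k(x₂).
  p_A = [e^(−1.6)·1.6^2/2! = 0.258428] × [0.323034] = 0.083481
  p_B = [e^(−1.8)·1.8^2/2! = 0.267784] × [0.297538] = 0.079676
Multiply by the mixture weights:
  w_A·p_A = 0.52 × 0.083481 = 0.0434101
  w_B·p_B = 0.48 × 0.079676 = 0.0382445
Normaliser: 0.0434101 + 0.0382445 = 0.0816546
P(Component A | x) = 0.0434101 / 0.0816546 ≈ 0.5316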